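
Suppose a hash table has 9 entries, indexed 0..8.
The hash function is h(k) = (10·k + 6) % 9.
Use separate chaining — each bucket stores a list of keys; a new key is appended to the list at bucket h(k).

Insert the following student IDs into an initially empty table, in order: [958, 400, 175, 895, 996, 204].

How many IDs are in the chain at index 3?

2

Insert 958: h=1, bucket 1 empty → new chain.
Insert 400: h=1, bucket 1 nonempty → append to chain.
Insert 175: h=1, bucket 1 nonempty → append to chain.
Insert 895: h=1, bucket 1 nonempty → append to chain.
Insert 996: h=3, bucket 3 empty → new chain.
Insert 204: h=3, bucket 3 nonempty → append to chain.
Final buckets:
0: .
1: 958 -> 400 -> 175 -> 895
2: .
3: 996 -> 204
4: .
5: .
6: .
7: .
8: .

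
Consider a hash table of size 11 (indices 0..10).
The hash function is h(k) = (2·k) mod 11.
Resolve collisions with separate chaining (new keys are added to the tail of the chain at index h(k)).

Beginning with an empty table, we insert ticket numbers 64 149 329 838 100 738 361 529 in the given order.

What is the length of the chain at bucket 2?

64 → bucket 7
149 → bucket 1
329 → bucket 9
838 → bucket 4
100 → bucket 2
738 → bucket 2 (collision)
361 → bucket 7 (collision)
529 → bucket 2 (collision)
Final buckets:
0: _
1: 149
2: 100 -> 738 -> 529
3: _
4: 838
5: _
6: _
7: 64 -> 361
8: _
9: 329
10: _

3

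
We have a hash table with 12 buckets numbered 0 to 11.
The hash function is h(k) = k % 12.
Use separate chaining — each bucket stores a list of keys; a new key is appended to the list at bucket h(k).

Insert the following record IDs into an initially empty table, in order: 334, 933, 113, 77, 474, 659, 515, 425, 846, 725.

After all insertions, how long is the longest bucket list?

334 -> bucket 10
933 -> bucket 9
113 -> bucket 5
77 -> bucket 5 (collision)
474 -> bucket 6
659 -> bucket 11
515 -> bucket 11 (collision)
425 -> bucket 5 (collision)
846 -> bucket 6 (collision)
725 -> bucket 5 (collision)
Final buckets:
0: —
1: —
2: —
3: —
4: —
5: 113 -> 77 -> 425 -> 725
6: 474 -> 846
7: —
8: —
9: 933
10: 334
11: 659 -> 515

4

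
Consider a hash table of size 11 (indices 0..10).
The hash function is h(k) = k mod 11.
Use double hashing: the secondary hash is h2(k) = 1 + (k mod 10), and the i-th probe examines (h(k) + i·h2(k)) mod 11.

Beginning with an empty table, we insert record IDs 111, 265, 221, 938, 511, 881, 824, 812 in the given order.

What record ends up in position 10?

938

Insert 111: h=1, slot 1 empty → index 1.
Insert 265: h=1, h2=6, slot 1 occupied → index 7.
Insert 221: h=1, h2=2, slot 1 occupied → index 3.
Insert 938: h=3, h2=9, slots 3,1 occupied → index 10.
Insert 511: h=5, slot 5 empty → index 5.
Insert 881: h=1, h2=2, slots 1,3,5,7 occupied → index 9.
Insert 824: h=10, h2=5, slot 10 occupied → index 4.
Insert 812: h=9, h2=3, slots 9,1,4,7,10 occupied → index 2.
Table: [∅, 111, 812, 221, 824, 511, ∅, 265, ∅, 881, 938]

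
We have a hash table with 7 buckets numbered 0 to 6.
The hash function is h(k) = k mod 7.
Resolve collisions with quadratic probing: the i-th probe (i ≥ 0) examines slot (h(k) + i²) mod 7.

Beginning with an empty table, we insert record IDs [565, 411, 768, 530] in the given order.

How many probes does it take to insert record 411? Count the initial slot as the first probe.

Insert 565: h=5, slot 5 empty -> index 5.
Insert 411: h=5, slot 5 occupied -> index 6.
Insert 768: h=5, slots 5,6 occupied -> index 2.
Insert 530: h=5, slots 5,6,2 occupied -> index 0.
Table: [530, ∅, 768, ∅, ∅, 565, 411]

2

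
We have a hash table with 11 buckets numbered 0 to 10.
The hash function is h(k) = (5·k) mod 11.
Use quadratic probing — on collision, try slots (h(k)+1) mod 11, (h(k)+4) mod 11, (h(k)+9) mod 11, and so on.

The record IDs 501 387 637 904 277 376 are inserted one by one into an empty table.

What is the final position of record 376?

4

Insert 501: h=8, slot 8 empty => index 8.
Insert 387: h=10, slot 10 empty => index 10.
Insert 637: h=6, slot 6 empty => index 6.
Insert 904: h=10, slot 10 occupied => index 0.
Insert 277: h=10, slots 10,0 occupied => index 3.
Insert 376: h=10, slots 10,0,3,8 occupied => index 4.
Table: [904, —, —, 277, 376, —, 637, —, 501, —, 387]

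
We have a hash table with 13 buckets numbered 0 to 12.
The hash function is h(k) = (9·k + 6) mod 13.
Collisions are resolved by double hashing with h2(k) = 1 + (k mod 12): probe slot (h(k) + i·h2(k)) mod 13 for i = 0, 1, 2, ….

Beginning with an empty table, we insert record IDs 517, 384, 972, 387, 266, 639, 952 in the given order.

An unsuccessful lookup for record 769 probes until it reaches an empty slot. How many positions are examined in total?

2

517 hashes to 5; slot 5 is free → place at 5.
384 hashes to 4; slot 4 is free → place at 4.
972 hashes to 5, h2=1; 5 taken → place at 6.
387 hashes to 5, h2=4; 5 taken → place at 9.
266 hashes to 8; slot 8 is free → place at 8.
639 hashes to 11; slot 11 is free → place at 11.
952 hashes to 7; slot 7 is free → place at 7.
Table: [—, —, —, —, 384, 517, 972, 952, 266, 387, —, 639, —]
Lookup 769: h=11, h2=2, probe 11,0 → slot 0 empty, not found.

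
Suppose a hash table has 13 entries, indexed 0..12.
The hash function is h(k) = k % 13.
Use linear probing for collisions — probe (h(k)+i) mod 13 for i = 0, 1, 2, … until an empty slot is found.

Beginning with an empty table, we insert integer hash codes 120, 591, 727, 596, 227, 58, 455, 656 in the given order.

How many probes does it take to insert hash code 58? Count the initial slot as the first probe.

3

120: h=3 => slot 3
591: h=6 => slot 6
727: h=12 => slot 12
596: h=11 => slot 11
227: h=6, probe 6,7 => slot 7
58: h=6, probe 6,7,8 => slot 8
455: h=0 => slot 0
656: h=6, probe 6,7,8,9 => slot 9
Table: [455, -, -, 120, -, -, 591, 227, 58, 656, -, 596, 727]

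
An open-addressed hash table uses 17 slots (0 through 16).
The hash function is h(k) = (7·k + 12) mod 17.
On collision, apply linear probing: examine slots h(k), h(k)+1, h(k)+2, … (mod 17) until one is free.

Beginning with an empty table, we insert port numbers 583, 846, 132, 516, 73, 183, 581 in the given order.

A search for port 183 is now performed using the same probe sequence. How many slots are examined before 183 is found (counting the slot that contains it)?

583 hashes to 13; slot 13 is free => place at 13.
846 hashes to 1; slot 1 is free => place at 1.
132 hashes to 1; 1 taken => place at 2.
516 hashes to 3; slot 3 is free => place at 3.
73 hashes to 13; 13 taken => place at 14.
183 hashes to 1; 1,2,3 taken => place at 4.
581 hashes to 16; slot 16 is free => place at 16.
Table: [., 846, 132, 516, 183, ., ., ., ., ., ., ., ., 583, 73, ., 581]
Lookup 183: h=1, probe 1,2,3,4 → found at 4.

4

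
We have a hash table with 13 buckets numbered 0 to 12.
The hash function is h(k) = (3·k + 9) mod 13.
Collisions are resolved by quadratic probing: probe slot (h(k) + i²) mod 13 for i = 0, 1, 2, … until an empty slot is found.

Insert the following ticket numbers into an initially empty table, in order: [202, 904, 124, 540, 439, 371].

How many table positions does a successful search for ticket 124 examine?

3

202 hashes to 4; slot 4 is free → place at 4.
904 hashes to 4; 4 taken → place at 5.
124 hashes to 4; 4,5 taken → place at 8.
540 hashes to 4; 4,5,8 taken → place at 0.
439 hashes to 0; 0 taken → place at 1.
371 hashes to 4; 4,5,8,0 taken → place at 7.
Table: [540, 439, ∅, ∅, 202, 904, ∅, 371, 124, ∅, ∅, ∅, ∅]
Lookup 124: h=4, probe 4,5,8 → found at 8.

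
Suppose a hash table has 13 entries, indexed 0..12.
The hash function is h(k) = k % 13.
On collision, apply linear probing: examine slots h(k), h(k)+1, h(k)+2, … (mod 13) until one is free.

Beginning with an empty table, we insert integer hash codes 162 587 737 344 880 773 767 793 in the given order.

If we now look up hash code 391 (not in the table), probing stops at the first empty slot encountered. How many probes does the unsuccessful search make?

Insert 162: h=6, slot 6 empty → index 6.
Insert 587: h=2, slot 2 empty → index 2.
Insert 737: h=9, slot 9 empty → index 9.
Insert 344: h=6, slot 6 occupied → index 7.
Insert 880: h=9, slot 9 occupied → index 10.
Insert 773: h=6, slots 6,7 occupied → index 8.
Insert 767: h=0, slot 0 empty → index 0.
Insert 793: h=0, slot 0 occupied → index 1.
Table: [767, 793, 587, —, —, —, 162, 344, 773, 737, 880, —, —]
Lookup 391: h=1, probe 1,2,3 → slot 3 empty, not found.

3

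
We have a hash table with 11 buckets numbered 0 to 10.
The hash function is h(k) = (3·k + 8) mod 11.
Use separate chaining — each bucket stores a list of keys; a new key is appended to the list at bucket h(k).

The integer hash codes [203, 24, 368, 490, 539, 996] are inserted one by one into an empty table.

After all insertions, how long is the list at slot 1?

2

203 -> bucket 1
24 -> bucket 3
368 -> bucket 1 (collision)
490 -> bucket 4
539 -> bucket 8
996 -> bucket 4 (collision)
Final buckets:
0: _
1: 203 -> 368
2: _
3: 24
4: 490 -> 996
5: _
6: _
7: _
8: 539
9: _
10: _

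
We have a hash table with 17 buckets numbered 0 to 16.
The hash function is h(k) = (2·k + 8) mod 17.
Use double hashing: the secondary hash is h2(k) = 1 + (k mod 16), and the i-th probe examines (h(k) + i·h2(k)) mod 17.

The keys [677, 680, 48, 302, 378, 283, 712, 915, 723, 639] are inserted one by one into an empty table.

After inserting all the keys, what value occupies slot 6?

677: h=2 → slot 2
680: h=8 → slot 8
48: h=2, h2=1, probe 2,3 → slot 3
302: h=0 → slot 0
378: h=16 → slot 16
283: h=13 → slot 13
712: h=4 → slot 4
915: h=2, h2=4, probe 2,6 → slot 6
723: h=9 → slot 9
639: h=11 → slot 11
Table: [302, —, 677, 48, 712, —, 915, —, 680, 723, —, 639, —, 283, —, —, 378]

915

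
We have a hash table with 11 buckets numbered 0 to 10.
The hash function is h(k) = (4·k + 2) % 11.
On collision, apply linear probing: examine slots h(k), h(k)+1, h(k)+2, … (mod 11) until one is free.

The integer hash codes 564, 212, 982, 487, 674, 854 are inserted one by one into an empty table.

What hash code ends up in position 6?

564 hashes to 3; slot 3 is free -> place at 3.
212 hashes to 3; 3 taken -> place at 4.
982 hashes to 3; 3,4 taken -> place at 5.
487 hashes to 3; 3,4,5 taken -> place at 6.
674 hashes to 3; 3,4,5,6 taken -> place at 7.
854 hashes to 8; slot 8 is free -> place at 8.
Table: [—, —, —, 564, 212, 982, 487, 674, 854, —, —]

487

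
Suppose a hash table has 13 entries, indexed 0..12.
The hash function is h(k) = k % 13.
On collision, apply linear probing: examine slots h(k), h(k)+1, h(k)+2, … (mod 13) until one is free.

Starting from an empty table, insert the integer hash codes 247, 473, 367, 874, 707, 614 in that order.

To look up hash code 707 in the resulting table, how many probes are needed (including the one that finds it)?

2

Insert 247: h=0, slot 0 empty → index 0.
Insert 473: h=5, slot 5 empty → index 5.
Insert 367: h=3, slot 3 empty → index 3.
Insert 874: h=3, slot 3 occupied → index 4.
Insert 707: h=5, slot 5 occupied → index 6.
Insert 614: h=3, slots 3,4,5,6 occupied → index 7.
Table: [247, ., ., 367, 874, 473, 707, 614, ., ., ., ., .]
Lookup 707: h=5, probe 5,6 → found at 6.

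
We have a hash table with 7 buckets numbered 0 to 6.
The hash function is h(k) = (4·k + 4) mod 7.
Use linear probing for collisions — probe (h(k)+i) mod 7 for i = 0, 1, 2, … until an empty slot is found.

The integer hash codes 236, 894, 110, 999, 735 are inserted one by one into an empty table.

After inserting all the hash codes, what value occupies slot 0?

Insert 236: h=3, slot 3 empty → index 3.
Insert 894: h=3, slot 3 occupied → index 4.
Insert 110: h=3, slots 3,4 occupied → index 5.
Insert 999: h=3, slots 3,4,5 occupied → index 6.
Insert 735: h=4, slots 4,5,6 occupied → index 0.
Table: [735, ., ., 236, 894, 110, 999]

735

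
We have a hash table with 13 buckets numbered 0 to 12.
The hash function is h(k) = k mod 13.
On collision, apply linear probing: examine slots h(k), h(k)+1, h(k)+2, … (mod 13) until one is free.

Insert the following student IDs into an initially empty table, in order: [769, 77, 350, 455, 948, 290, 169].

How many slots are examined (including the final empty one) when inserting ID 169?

Insert 769: h=2, slot 2 empty => index 2.
Insert 77: h=12, slot 12 empty => index 12.
Insert 350: h=12, slot 12 occupied => index 0.
Insert 455: h=0, slot 0 occupied => index 1.
Insert 948: h=12, slots 12,0,1,2 occupied => index 3.
Insert 290: h=4, slot 4 empty => index 4.
Insert 169: h=0, slots 0,1,2,3,4 occupied => index 5.
Table: [350, 455, 769, 948, 290, 169, -, -, -, -, -, -, 77]

6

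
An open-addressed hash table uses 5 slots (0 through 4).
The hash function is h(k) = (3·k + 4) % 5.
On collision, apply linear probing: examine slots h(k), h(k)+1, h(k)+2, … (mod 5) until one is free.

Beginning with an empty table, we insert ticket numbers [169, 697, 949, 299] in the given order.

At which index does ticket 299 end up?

169 hashes to 1; slot 1 is free -> place at 1.
697 hashes to 0; slot 0 is free -> place at 0.
949 hashes to 1; 1 taken -> place at 2.
299 hashes to 1; 1,2 taken -> place at 3.
Table: [697, 169, 949, 299, ∅]

3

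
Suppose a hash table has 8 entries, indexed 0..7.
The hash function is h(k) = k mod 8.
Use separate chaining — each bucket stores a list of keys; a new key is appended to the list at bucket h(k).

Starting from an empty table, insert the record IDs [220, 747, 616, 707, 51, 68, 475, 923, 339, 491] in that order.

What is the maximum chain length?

7

220 → bucket 4
747 → bucket 3
616 → bucket 0
707 → bucket 3 (collision)
51 → bucket 3 (collision)
68 → bucket 4 (collision)
475 → bucket 3 (collision)
923 → bucket 3 (collision)
339 → bucket 3 (collision)
491 → bucket 3 (collision)
Final buckets:
0: 616
1: -
2: -
3: 747 -> 707 -> 51 -> 475 -> 923 -> 339 -> 491
4: 220 -> 68
5: -
6: -
7: -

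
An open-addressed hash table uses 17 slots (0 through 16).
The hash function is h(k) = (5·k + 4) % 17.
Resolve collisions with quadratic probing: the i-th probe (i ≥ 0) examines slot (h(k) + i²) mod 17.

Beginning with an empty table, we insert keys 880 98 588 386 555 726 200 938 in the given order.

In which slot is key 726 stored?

Insert 880: h=1, slot 1 empty -> index 1.
Insert 98: h=1, slot 1 occupied -> index 2.
Insert 588: h=3, slot 3 empty -> index 3.
Insert 386: h=13, slot 13 empty -> index 13.
Insert 555: h=8, slot 8 empty -> index 8.
Insert 726: h=13, slot 13 occupied -> index 14.
Insert 200: h=1, slots 1,2 occupied -> index 5.
Insert 938: h=2, slots 2,3 occupied -> index 6.
Table: [—, 880, 98, 588, —, 200, 938, —, 555, —, —, —, —, 386, 726, —, —]

14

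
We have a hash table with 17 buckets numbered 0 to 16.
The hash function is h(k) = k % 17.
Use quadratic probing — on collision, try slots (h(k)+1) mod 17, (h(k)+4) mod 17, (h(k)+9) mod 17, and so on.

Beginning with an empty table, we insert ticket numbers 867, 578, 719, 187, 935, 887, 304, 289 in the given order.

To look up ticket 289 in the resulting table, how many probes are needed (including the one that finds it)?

5

867 hashes to 0; slot 0 is free -> place at 0.
578 hashes to 0; 0 taken -> place at 1.
719 hashes to 5; slot 5 is free -> place at 5.
187 hashes to 0; 0,1 taken -> place at 4.
935 hashes to 0; 0,1,4 taken -> place at 9.
887 hashes to 3; slot 3 is free -> place at 3.
304 hashes to 15; slot 15 is free -> place at 15.
289 hashes to 0; 0,1,4,9 taken -> place at 16.
Table: [867, 578, -, 887, 187, 719, -, -, -, 935, -, -, -, -, -, 304, 289]
Lookup 289: h=0, probe 0,1,4,9,16 → found at 16.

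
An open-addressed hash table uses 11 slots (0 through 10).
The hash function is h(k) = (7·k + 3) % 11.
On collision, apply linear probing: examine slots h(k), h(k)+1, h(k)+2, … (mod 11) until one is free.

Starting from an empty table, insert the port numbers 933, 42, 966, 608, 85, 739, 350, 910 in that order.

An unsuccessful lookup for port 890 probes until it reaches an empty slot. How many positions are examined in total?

933 hashes to 0; slot 0 is free -> place at 0.
42 hashes to 0; 0 taken -> place at 1.
966 hashes to 0; 0,1 taken -> place at 2.
608 hashes to 2; 2 taken -> place at 3.
85 hashes to 4; slot 4 is free -> place at 4.
739 hashes to 6; slot 6 is free -> place at 6.
350 hashes to 0; 0,1,2,3,4 taken -> place at 5.
910 hashes to 4; 4,5,6 taken -> place at 7.
Table: [933, 42, 966, 608, 85, 350, 739, 910, ∅, ∅, ∅]
Lookup 890: h=7, probe 7,8 → slot 8 empty, not found.

2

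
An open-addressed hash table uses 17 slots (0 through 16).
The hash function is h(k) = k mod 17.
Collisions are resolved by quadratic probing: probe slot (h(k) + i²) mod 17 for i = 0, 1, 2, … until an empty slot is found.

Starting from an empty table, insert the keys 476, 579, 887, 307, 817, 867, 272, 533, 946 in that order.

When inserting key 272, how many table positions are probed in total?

Insert 476: h=0, slot 0 empty -> index 0.
Insert 579: h=1, slot 1 empty -> index 1.
Insert 887: h=3, slot 3 empty -> index 3.
Insert 307: h=1, slot 1 occupied -> index 2.
Insert 817: h=1, slots 1,2 occupied -> index 5.
Insert 867: h=0, slots 0,1 occupied -> index 4.
Insert 272: h=0, slots 0,1,4 occupied -> index 9.
Insert 533: h=6, slot 6 empty -> index 6.
Insert 946: h=11, slot 11 empty -> index 11.
Table: [476, 579, 307, 887, 867, 817, 533, ., ., 272, ., 946, ., ., ., ., .]

4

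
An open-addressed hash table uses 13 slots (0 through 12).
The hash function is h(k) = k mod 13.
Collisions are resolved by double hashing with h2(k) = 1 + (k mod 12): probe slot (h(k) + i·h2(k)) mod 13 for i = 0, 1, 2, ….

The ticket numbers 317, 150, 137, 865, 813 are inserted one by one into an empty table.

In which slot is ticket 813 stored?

317: h=5 → slot 5
150: h=7 → slot 7
137: h=7, h2=6, probe 7,0 → slot 0
865: h=7, h2=2, probe 7,9 → slot 9
813: h=7, h2=10, probe 7,4 → slot 4
Table: [137, -, -, -, 813, 317, -, 150, -, 865, -, -, -]

4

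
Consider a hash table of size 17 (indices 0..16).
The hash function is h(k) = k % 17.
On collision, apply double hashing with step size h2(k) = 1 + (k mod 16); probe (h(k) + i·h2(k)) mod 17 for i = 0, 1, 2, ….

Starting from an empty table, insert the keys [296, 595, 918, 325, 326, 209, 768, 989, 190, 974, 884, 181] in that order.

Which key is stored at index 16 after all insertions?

974

Insert 296: h=7, slot 7 empty => index 7.
Insert 595: h=0, slot 0 empty => index 0.
Insert 918: h=0, h2=7, slots 0,7 occupied => index 14.
Insert 325: h=2, slot 2 empty => index 2.
Insert 326: h=3, slot 3 empty => index 3.
Insert 209: h=5, slot 5 empty => index 5.
Insert 768: h=3, h2=1, slot 3 occupied => index 4.
Insert 989: h=3, h2=14, slots 3,0,14 occupied => index 11.
Insert 190: h=3, h2=15, slot 3 occupied => index 1.
Insert 974: h=5, h2=15, slots 5,3,1 occupied => index 16.
Insert 884: h=0, h2=5, slots 0,5 occupied => index 10.
Insert 181: h=11, h2=6, slots 11,0 occupied => index 6.
Table: [595, 190, 325, 326, 768, 209, 181, 296, ∅, ∅, 884, 989, ∅, ∅, 918, ∅, 974]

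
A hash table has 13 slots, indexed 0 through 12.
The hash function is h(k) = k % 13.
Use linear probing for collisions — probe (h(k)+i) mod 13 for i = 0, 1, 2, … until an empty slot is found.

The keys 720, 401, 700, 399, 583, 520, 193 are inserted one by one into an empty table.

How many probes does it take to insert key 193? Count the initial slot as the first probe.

5

720: h=5 -> slot 5
401: h=11 -> slot 11
700: h=11, probe 11,12 -> slot 12
399: h=9 -> slot 9
583: h=11, probe 11,12,0 -> slot 0
520: h=0, probe 0,1 -> slot 1
193: h=11, probe 11,12,0,1,2 -> slot 2
Table: [583, 520, 193, —, —, 720, —, —, —, 399, —, 401, 700]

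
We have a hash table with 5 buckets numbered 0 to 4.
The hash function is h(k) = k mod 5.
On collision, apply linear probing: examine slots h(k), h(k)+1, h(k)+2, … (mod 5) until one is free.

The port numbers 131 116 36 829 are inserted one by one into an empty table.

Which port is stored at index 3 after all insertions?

131: h=1 → slot 1
116: h=1, probe 1,2 → slot 2
36: h=1, probe 1,2,3 → slot 3
829: h=4 → slot 4
Table: [∅, 131, 116, 36, 829]

36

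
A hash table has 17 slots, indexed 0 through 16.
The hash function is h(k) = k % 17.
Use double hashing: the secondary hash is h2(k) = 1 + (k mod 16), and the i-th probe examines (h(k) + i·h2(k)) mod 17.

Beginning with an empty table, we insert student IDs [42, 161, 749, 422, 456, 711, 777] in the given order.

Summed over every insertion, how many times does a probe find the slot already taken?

3

Insert 42: h=8, slot 8 empty → index 8.
Insert 161: h=8, h2=2, slot 8 occupied → index 10.
Insert 749: h=1, slot 1 empty → index 1.
Insert 422: h=14, slot 14 empty → index 14.
Insert 456: h=14, h2=9, slot 14 occupied → index 6.
Insert 711: h=14, h2=8, slot 14 occupied → index 5.
Insert 777: h=12, slot 12 empty → index 12.
Table: [∅, 749, ∅, ∅, ∅, 711, 456, ∅, 42, ∅, 161, ∅, 777, ∅, 422, ∅, ∅]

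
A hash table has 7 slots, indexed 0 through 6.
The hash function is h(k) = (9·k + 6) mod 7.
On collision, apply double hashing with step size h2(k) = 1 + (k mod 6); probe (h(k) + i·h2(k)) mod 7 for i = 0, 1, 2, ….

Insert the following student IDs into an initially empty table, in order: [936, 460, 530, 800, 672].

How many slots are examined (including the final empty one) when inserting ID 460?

2

Insert 936: h=2, slot 2 empty -> index 2.
Insert 460: h=2, h2=5, slot 2 occupied -> index 0.
Insert 530: h=2, h2=3, slot 2 occupied -> index 5.
Insert 800: h=3, slot 3 empty -> index 3.
Insert 672: h=6, slot 6 empty -> index 6.
Table: [460, _, 936, 800, _, 530, 672]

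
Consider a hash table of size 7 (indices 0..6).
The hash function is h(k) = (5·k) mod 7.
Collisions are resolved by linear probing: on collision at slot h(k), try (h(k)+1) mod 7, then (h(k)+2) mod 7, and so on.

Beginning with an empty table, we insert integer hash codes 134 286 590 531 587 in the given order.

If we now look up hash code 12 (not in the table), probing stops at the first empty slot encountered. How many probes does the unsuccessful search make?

4

Insert 134: h=5, slot 5 empty => index 5.
Insert 286: h=2, slot 2 empty => index 2.
Insert 590: h=3, slot 3 empty => index 3.
Insert 531: h=2, slots 2,3 occupied => index 4.
Insert 587: h=2, slots 2,3,4,5 occupied => index 6.
Table: [_, _, 286, 590, 531, 134, 587]
Lookup 12: h=4, probe 4,5,6,0 → slot 0 empty, not found.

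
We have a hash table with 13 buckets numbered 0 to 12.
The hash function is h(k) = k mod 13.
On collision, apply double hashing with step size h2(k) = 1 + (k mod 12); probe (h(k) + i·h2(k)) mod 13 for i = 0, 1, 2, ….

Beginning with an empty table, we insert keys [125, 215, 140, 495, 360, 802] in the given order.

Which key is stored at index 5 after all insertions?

802

Insert 125: h=8, slot 8 empty => index 8.
Insert 215: h=7, slot 7 empty => index 7.
Insert 140: h=10, slot 10 empty => index 10.
Insert 495: h=1, slot 1 empty => index 1.
Insert 360: h=9, slot 9 empty => index 9.
Insert 802: h=9, h2=11, slots 9,7 occupied => index 5.
Table: [., 495, ., ., ., 802, ., 215, 125, 360, 140, ., .]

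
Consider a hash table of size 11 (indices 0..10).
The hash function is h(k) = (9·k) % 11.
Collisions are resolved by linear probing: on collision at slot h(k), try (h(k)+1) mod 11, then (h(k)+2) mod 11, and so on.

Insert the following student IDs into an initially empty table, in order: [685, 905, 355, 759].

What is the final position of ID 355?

685: h=5 → slot 5
905: h=5, probe 5,6 → slot 6
355: h=5, probe 5,6,7 → slot 7
759: h=0 → slot 0
Table: [759, —, —, —, —, 685, 905, 355, —, —, —]

7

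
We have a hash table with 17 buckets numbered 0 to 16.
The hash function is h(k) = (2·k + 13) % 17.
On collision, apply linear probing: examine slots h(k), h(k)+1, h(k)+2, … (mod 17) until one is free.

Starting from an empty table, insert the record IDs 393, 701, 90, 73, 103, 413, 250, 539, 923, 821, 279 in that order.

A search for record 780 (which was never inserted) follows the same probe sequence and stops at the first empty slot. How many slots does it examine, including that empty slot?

393 hashes to 0; slot 0 is free => place at 0.
701 hashes to 4; slot 4 is free => place at 4.
90 hashes to 6; slot 6 is free => place at 6.
73 hashes to 6; 6 taken => place at 7.
103 hashes to 15; slot 15 is free => place at 15.
413 hashes to 6; 6,7 taken => place at 8.
250 hashes to 3; slot 3 is free => place at 3.
539 hashes to 3; 3,4 taken => place at 5.
923 hashes to 6; 6,7,8 taken => place at 9.
821 hashes to 6; 6,7,8,9 taken => place at 10.
279 hashes to 10; 10 taken => place at 11.
Table: [393, ∅, ∅, 250, 701, 539, 90, 73, 413, 923, 821, 279, ∅, ∅, ∅, 103, ∅]
Lookup 780: h=9, probe 9,10,11,12 → slot 12 empty, not found.

4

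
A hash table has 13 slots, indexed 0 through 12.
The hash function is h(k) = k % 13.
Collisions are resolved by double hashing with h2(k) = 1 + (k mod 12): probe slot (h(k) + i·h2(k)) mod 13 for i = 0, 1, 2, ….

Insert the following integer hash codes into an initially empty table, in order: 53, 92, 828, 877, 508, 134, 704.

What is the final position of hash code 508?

53: h=1 -> slot 1
92: h=1, h2=9, probe 1,10 -> slot 10
828: h=9 -> slot 9
877: h=6 -> slot 6
508: h=1, h2=5, probe 1,6,11 -> slot 11
134: h=4 -> slot 4
704: h=2 -> slot 2
Table: [-, 53, 704, -, 134, -, 877, -, -, 828, 92, 508, -]

11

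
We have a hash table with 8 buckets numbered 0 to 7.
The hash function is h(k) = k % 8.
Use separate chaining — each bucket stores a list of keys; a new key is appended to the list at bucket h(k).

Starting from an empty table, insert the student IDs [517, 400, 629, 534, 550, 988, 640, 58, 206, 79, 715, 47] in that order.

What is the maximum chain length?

517 -> bucket 5
400 -> bucket 0
629 -> bucket 5 (collision)
534 -> bucket 6
550 -> bucket 6 (collision)
988 -> bucket 4
640 -> bucket 0 (collision)
58 -> bucket 2
206 -> bucket 6 (collision)
79 -> bucket 7
715 -> bucket 3
47 -> bucket 7 (collision)
Final buckets:
0: 400 -> 640
1: -
2: 58
3: 715
4: 988
5: 517 -> 629
6: 534 -> 550 -> 206
7: 79 -> 47

3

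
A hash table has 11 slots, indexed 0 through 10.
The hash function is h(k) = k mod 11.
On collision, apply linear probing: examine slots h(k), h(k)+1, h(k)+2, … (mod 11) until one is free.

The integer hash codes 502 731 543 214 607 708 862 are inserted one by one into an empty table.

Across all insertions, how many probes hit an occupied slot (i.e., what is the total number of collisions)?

10

502 hashes to 7; slot 7 is free -> place at 7.
731 hashes to 5; slot 5 is free -> place at 5.
543 hashes to 4; slot 4 is free -> place at 4.
214 hashes to 5; 5 taken -> place at 6.
607 hashes to 2; slot 2 is free -> place at 2.
708 hashes to 4; 4,5,6,7 taken -> place at 8.
862 hashes to 4; 4,5,6,7,8 taken -> place at 9.
Table: [-, -, 607, -, 543, 731, 214, 502, 708, 862, -]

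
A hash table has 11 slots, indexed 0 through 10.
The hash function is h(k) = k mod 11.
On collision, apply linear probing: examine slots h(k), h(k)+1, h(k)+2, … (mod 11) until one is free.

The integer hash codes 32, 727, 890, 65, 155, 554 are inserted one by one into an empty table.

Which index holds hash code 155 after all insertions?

3

Insert 32: h=10, slot 10 empty -> index 10.
Insert 727: h=1, slot 1 empty -> index 1.
Insert 890: h=10, slot 10 occupied -> index 0.
Insert 65: h=10, slots 10,0,1 occupied -> index 2.
Insert 155: h=1, slots 1,2 occupied -> index 3.
Insert 554: h=4, slot 4 empty -> index 4.
Table: [890, 727, 65, 155, 554, -, -, -, -, -, 32]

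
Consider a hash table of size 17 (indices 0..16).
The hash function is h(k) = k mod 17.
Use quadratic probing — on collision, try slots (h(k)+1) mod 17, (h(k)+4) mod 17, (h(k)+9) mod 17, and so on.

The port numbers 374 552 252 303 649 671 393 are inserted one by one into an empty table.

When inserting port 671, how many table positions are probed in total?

374: h=0 => slot 0
552: h=8 => slot 8
252: h=14 => slot 14
303: h=14, probe 14,15 => slot 15
649: h=3 => slot 3
671: h=8, probe 8,9 => slot 9
393: h=2 => slot 2
Table: [374, -, 393, 649, -, -, -, -, 552, 671, -, -, -, -, 252, 303, -]

2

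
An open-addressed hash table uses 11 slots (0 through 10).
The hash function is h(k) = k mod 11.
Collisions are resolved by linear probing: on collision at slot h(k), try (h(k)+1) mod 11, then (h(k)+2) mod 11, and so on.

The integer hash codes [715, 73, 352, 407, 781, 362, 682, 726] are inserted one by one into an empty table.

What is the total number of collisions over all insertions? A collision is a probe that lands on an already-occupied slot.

Insert 715: h=0, slot 0 empty → index 0.
Insert 73: h=7, slot 7 empty → index 7.
Insert 352: h=0, slot 0 occupied → index 1.
Insert 407: h=0, slots 0,1 occupied → index 2.
Insert 781: h=0, slots 0,1,2 occupied → index 3.
Insert 362: h=10, slot 10 empty → index 10.
Insert 682: h=0, slots 0,1,2,3 occupied → index 4.
Insert 726: h=0, slots 0,1,2,3,4 occupied → index 5.
Table: [715, 352, 407, 781, 682, 726, -, 73, -, -, 362]

15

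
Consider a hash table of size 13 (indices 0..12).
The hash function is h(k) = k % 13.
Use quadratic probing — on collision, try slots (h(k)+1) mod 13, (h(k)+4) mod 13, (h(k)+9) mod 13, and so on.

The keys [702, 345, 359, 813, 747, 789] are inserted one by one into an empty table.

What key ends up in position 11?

813

702 hashes to 0; slot 0 is free -> place at 0.
345 hashes to 7; slot 7 is free -> place at 7.
359 hashes to 8; slot 8 is free -> place at 8.
813 hashes to 7; 7,8 taken -> place at 11.
747 hashes to 6; slot 6 is free -> place at 6.
789 hashes to 9; slot 9 is free -> place at 9.
Table: [702, _, _, _, _, _, 747, 345, 359, 789, _, 813, _]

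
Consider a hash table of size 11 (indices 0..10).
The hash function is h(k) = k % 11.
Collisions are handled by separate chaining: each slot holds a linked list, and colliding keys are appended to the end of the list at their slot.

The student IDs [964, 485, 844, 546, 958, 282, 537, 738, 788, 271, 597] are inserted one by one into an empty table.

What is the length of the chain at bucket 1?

3

Insert 964: h=7, bucket 7 empty -> new chain.
Insert 485: h=1, bucket 1 empty -> new chain.
Insert 844: h=8, bucket 8 empty -> new chain.
Insert 546: h=7, bucket 7 nonempty -> append to chain.
Insert 958: h=1, bucket 1 nonempty -> append to chain.
Insert 282: h=7, bucket 7 nonempty -> append to chain.
Insert 537: h=9, bucket 9 empty -> new chain.
Insert 738: h=1, bucket 1 nonempty -> append to chain.
Insert 788: h=7, bucket 7 nonempty -> append to chain.
Insert 271: h=7, bucket 7 nonempty -> append to chain.
Insert 597: h=3, bucket 3 empty -> new chain.
Final buckets:
0: _
1: 485 -> 958 -> 738
2: _
3: 597
4: _
5: _
6: _
7: 964 -> 546 -> 282 -> 788 -> 271
8: 844
9: 537
10: _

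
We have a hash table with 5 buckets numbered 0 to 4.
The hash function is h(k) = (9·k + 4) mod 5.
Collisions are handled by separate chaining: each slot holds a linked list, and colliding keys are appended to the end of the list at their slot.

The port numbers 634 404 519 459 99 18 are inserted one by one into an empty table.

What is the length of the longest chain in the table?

5

Insert 634: h=0, bucket 0 empty → new chain.
Insert 404: h=0, bucket 0 nonempty → append to chain.
Insert 519: h=0, bucket 0 nonempty → append to chain.
Insert 459: h=0, bucket 0 nonempty → append to chain.
Insert 99: h=0, bucket 0 nonempty → append to chain.
Insert 18: h=1, bucket 1 empty → new chain.
Final buckets:
0: 634 -> 404 -> 519 -> 459 -> 99
1: 18
2: ∅
3: ∅
4: ∅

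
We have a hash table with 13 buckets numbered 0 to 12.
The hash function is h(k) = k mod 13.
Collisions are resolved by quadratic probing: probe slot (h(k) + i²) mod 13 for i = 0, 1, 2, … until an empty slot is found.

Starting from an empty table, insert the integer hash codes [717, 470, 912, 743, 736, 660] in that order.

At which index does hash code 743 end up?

11

Insert 717: h=2, slot 2 empty -> index 2.
Insert 470: h=2, slot 2 occupied -> index 3.
Insert 912: h=2, slots 2,3 occupied -> index 6.
Insert 743: h=2, slots 2,3,6 occupied -> index 11.
Insert 736: h=8, slot 8 empty -> index 8.
Insert 660: h=10, slot 10 empty -> index 10.
Table: [-, -, 717, 470, -, -, 912, -, 736, -, 660, 743, -]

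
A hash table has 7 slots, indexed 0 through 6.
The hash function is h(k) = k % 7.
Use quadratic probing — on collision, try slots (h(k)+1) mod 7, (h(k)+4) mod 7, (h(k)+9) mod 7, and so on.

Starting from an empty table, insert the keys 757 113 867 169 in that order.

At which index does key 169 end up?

5

Insert 757: h=1, slot 1 empty → index 1.
Insert 113: h=1, slot 1 occupied → index 2.
Insert 867: h=6, slot 6 empty → index 6.
Insert 169: h=1, slots 1,2 occupied → index 5.
Table: [_, 757, 113, _, _, 169, 867]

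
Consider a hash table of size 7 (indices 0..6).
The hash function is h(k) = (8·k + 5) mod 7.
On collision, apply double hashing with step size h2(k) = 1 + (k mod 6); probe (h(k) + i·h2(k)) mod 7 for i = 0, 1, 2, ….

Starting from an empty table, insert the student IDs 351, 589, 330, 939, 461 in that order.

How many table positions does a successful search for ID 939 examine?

2

351: h=6 -> slot 6
589: h=6, h2=2, probe 6,1 -> slot 1
330: h=6, h2=1, probe 6,0 -> slot 0
939: h=6, h2=4, probe 6,3 -> slot 3
461: h=4 -> slot 4
Table: [330, 589, —, 939, 461, —, 351]
Lookup 939: h=6, h2=4, probe 6,3 → found at 3.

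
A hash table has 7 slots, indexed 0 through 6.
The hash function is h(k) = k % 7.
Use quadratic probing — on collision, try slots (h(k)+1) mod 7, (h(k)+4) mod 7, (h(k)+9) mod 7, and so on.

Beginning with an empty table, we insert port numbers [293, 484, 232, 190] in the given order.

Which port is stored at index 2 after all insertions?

232

293 hashes to 6; slot 6 is free => place at 6.
484 hashes to 1; slot 1 is free => place at 1.
232 hashes to 1; 1 taken => place at 2.
190 hashes to 1; 1,2 taken => place at 5.
Table: [., 484, 232, ., ., 190, 293]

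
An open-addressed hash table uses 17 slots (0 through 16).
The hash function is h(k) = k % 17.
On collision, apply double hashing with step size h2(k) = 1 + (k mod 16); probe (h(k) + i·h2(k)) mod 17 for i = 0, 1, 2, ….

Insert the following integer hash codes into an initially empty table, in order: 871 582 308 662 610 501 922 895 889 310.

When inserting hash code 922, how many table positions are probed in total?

871: h=4 -> slot 4
582: h=4, h2=7, probe 4,11 -> slot 11
308: h=2 -> slot 2
662: h=16 -> slot 16
610: h=15 -> slot 15
501: h=8 -> slot 8
922: h=4, h2=11, probe 4,15,9 -> slot 9
895: h=11, h2=16, probe 11,10 -> slot 10
889: h=5 -> slot 5
310: h=4, h2=7, probe 4,11,1 -> slot 1
Table: [∅, 310, 308, ∅, 871, 889, ∅, ∅, 501, 922, 895, 582, ∅, ∅, ∅, 610, 662]

3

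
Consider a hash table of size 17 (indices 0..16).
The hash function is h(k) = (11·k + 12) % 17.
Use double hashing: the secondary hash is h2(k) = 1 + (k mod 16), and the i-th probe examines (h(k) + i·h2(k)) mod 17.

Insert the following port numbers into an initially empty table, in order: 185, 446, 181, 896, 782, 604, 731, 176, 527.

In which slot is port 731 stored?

2

185 hashes to 7; slot 7 is free => place at 7.
446 hashes to 5; slot 5 is free => place at 5.
181 hashes to 14; slot 14 is free => place at 14.
896 hashes to 8; slot 8 is free => place at 8.
782 hashes to 12; slot 12 is free => place at 12.
604 hashes to 9; slot 9 is free => place at 9.
731 hashes to 12, h2=12; 12,7 taken => place at 2.
176 hashes to 10; slot 10 is free => place at 10.
527 hashes to 12, h2=16; 12 taken => place at 11.
Table: [∅, ∅, 731, ∅, ∅, 446, ∅, 185, 896, 604, 176, 527, 782, ∅, 181, ∅, ∅]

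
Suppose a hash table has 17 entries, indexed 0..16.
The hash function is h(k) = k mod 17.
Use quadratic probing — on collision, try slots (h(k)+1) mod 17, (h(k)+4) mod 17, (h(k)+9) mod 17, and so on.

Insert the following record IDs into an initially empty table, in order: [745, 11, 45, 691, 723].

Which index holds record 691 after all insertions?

15

Insert 745: h=14, slot 14 empty -> index 14.
Insert 11: h=11, slot 11 empty -> index 11.
Insert 45: h=11, slot 11 occupied -> index 12.
Insert 691: h=11, slots 11,12 occupied -> index 15.
Insert 723: h=9, slot 9 empty -> index 9.
Table: [—, —, —, —, —, —, —, —, —, 723, —, 11, 45, —, 745, 691, —]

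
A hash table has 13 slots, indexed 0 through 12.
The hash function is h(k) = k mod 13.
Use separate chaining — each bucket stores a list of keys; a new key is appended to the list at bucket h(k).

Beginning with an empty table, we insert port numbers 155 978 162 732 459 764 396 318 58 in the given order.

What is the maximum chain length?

4

Insert 155: h=12, bucket 12 empty → new chain.
Insert 978: h=3, bucket 3 empty → new chain.
Insert 162: h=6, bucket 6 empty → new chain.
Insert 732: h=4, bucket 4 empty → new chain.
Insert 459: h=4, bucket 4 nonempty → append to chain.
Insert 764: h=10, bucket 10 empty → new chain.
Insert 396: h=6, bucket 6 nonempty → append to chain.
Insert 318: h=6, bucket 6 nonempty → append to chain.
Insert 58: h=6, bucket 6 nonempty → append to chain.
Final buckets:
0: —
1: —
2: —
3: 978
4: 732 -> 459
5: —
6: 162 -> 396 -> 318 -> 58
7: —
8: —
9: —
10: 764
11: —
12: 155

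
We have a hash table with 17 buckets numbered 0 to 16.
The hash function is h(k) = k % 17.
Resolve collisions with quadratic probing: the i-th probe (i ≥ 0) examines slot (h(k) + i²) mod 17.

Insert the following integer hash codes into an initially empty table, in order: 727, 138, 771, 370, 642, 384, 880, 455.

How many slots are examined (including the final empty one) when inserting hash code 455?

727: h=13 → slot 13
138: h=2 → slot 2
771: h=6 → slot 6
370: h=13, probe 13,14 → slot 14
642: h=13, probe 13,14,0 → slot 0
384: h=10 → slot 10
880: h=13, probe 13,14,0,5 → slot 5
455: h=13, probe 13,14,0,5,12 → slot 12
Table: [642, _, 138, _, _, 880, 771, _, _, _, 384, _, 455, 727, 370, _, _]

5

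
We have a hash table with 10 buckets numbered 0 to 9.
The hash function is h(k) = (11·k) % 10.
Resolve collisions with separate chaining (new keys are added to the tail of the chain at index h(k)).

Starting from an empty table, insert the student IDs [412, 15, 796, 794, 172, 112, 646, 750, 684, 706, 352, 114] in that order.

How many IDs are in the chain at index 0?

Insert 412: h=2, bucket 2 empty -> new chain.
Insert 15: h=5, bucket 5 empty -> new chain.
Insert 796: h=6, bucket 6 empty -> new chain.
Insert 794: h=4, bucket 4 empty -> new chain.
Insert 172: h=2, bucket 2 nonempty -> append to chain.
Insert 112: h=2, bucket 2 nonempty -> append to chain.
Insert 646: h=6, bucket 6 nonempty -> append to chain.
Insert 750: h=0, bucket 0 empty -> new chain.
Insert 684: h=4, bucket 4 nonempty -> append to chain.
Insert 706: h=6, bucket 6 nonempty -> append to chain.
Insert 352: h=2, bucket 2 nonempty -> append to chain.
Insert 114: h=4, bucket 4 nonempty -> append to chain.
Final buckets:
0: 750
1: —
2: 412 -> 172 -> 112 -> 352
3: —
4: 794 -> 684 -> 114
5: 15
6: 796 -> 646 -> 706
7: —
8: —
9: —

1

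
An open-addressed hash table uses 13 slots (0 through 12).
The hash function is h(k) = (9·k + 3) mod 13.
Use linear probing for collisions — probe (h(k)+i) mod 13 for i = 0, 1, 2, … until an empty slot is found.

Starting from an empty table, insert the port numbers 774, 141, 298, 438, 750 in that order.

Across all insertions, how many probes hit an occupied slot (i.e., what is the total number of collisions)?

2

774 hashes to 1; slot 1 is free => place at 1.
141 hashes to 11; slot 11 is free => place at 11.
298 hashes to 7; slot 7 is free => place at 7.
438 hashes to 6; slot 6 is free => place at 6.
750 hashes to 6; 6,7 taken => place at 8.
Table: [—, 774, —, —, —, —, 438, 298, 750, —, —, 141, —]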